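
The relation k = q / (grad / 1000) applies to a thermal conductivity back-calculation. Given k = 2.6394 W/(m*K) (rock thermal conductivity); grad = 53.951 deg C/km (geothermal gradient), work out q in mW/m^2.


q = k * grad / 1000
q = 2.6394 * 53.951 / 1000
q = 0.1423983 W/m^2
Convert: 0.1423983 W/m^2 * 1000.0 = 142.40 mW/m^2
q = 142.40 mW/m^2


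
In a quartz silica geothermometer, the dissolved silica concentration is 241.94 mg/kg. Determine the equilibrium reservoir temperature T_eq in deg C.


T_eq = 1309 / (5.19 - log10(SiO2)) - 273.15
T_eq = 1309 / (5.19 - log10(241.94)) - 273.15
T_eq = 193.30 deg C


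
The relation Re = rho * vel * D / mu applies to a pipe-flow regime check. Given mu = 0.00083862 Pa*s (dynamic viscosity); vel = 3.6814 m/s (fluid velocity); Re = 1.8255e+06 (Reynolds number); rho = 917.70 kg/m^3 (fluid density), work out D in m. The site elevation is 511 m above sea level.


D = Re * mu / (rho * vel)
D = 1.8255e+06 * 0.00083862 / (917.70 * 3.6814)
D = 0.45314 m


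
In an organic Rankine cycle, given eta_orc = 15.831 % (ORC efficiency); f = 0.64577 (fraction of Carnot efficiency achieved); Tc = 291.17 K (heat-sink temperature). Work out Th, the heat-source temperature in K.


Th = Tc / (1 - (eta_orc/100)/f)
Th = 291.17 / (1 - (15.831/100)/0.64577)
Th = 385.73 K


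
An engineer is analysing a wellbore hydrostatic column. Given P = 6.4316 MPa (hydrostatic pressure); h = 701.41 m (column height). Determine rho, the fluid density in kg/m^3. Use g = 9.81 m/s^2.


rho = P * 1e6 / (g * h)
rho = 6.4316 * 1e6 / (9.81 * 701.41)
rho = 934.71 kg/m^3


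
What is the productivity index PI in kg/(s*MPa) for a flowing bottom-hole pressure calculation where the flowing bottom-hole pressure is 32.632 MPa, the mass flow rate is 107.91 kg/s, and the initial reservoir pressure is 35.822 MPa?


PI = mdot / (P_i - P_wf)
PI = 107.91 / (35.822 - 32.632)
PI = 33.828 kg/(s*MPa)


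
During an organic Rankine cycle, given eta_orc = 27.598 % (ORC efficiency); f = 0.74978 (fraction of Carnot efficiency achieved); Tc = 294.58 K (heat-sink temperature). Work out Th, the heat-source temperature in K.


Th = Tc / (1 - (eta_orc/100)/f)
Th = 294.58 / (1 - (27.598/100)/0.74978)
Th = 466.17 K


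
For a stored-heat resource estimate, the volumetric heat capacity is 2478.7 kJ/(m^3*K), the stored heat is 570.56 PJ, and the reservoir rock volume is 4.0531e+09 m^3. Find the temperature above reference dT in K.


dT = Q_s * 1e12 / (Vr * rhoc)
dT = 570.56 * 1e12 / (4.0531e+09 * 2478.7)
dT = 56.792 K


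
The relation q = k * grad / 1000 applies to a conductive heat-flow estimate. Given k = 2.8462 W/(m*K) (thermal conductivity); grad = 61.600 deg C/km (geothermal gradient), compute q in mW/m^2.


q = k * grad / 1000
q = 2.8462 * 61.600 / 1000
q = 0.1753259 W/m^2
Convert: 0.1753259 W/m^2 * 1000.0 = 175.33 mW/m^2
q = 175.33 mW/m^2


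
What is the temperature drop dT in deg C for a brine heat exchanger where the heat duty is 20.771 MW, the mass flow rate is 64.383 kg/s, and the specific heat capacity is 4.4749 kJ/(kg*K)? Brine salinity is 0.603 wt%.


dT = Q * 1000 / (mdot * cp)
dT = 20.771 * 1000 / (64.383 * 4.4749)
dT = 72.09462 K
Convert (temperature difference, 1 K = 1 deg C): 72.09462 K = 72.09462 deg C
dT = 72.095 deg C


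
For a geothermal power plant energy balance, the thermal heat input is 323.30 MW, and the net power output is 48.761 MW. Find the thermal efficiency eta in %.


eta = W_net / Q_in * 100
eta = 48.761 / 323.30 * 100
eta = 15.082 %


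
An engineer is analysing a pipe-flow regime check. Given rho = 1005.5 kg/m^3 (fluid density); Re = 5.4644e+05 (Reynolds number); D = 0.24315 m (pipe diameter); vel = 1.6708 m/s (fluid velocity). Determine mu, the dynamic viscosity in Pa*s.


mu = rho * vel * D / Re
mu = 1005.5 * 1.6708 * 0.24315 / 5.4644e+05
mu = 0.00074755 Pa*s


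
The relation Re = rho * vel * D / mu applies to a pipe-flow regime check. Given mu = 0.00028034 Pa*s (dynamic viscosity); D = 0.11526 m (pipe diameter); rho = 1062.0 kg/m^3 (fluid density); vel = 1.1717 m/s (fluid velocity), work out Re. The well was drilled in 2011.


Re = rho * vel * D / mu
Re = 1062.0 * 1.1717 * 0.11526 / 0.00028034
Re = 5.1160e+05


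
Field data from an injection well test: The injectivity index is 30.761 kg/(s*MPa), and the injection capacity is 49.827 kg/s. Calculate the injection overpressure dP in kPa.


dP = mdot * 1000 / II
dP = 49.827 * 1000 / 30.761
dP = 1619.8 kPa


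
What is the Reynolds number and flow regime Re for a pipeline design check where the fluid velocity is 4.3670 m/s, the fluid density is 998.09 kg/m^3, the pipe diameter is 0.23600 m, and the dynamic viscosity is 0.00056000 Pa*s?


Step 1: Re = rho*vel*D/mu = 998.09*4.367*0.236/0.00056 = 1.8369e+06
Step 2: Re = 1.8369e+06 > 4000, so flow is turbulent.
Re = 1.8369e+06 (turbulent)


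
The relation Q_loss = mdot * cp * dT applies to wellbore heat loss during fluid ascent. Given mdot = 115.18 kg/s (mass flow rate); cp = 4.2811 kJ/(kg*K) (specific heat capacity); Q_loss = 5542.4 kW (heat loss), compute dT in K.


dT = Q_loss / (mdot * cp)
dT = 5542.4 / (115.18 * 4.2811)
dT = 11.240 K


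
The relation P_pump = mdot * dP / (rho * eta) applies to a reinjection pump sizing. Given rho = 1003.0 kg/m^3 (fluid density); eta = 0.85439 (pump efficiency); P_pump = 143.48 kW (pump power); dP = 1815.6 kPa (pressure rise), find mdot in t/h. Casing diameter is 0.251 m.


mdot = P_pump * rho * eta / dP
mdot = 143.48 * 1003.0 * 0.85439 / 1815.6
mdot = 67.72177 kg/s
Convert: 67.72177 kg/s * 3.6 = 243.80 t/h
mdot = 243.80 t/h


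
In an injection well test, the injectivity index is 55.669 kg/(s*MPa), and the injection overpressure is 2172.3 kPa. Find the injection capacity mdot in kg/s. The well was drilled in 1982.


mdot = II * dP / 1000
mdot = 55.669 * 2172.3 / 1000
mdot = 120.93 kg/s


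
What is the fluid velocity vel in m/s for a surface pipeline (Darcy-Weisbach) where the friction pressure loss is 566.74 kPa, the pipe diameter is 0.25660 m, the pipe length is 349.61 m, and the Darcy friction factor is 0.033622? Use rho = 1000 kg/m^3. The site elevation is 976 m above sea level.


vel = sqrt(dP*1000*2*D / (f*L*rho))
vel = sqrt(566.74*1000*2*0.25660 / (0.033622*349.61*1000))
vel = 4.9743 m/s


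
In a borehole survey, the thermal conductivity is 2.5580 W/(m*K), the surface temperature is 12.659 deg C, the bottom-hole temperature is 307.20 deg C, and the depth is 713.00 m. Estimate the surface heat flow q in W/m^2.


Step 1: grad = (T_d - T_surf)/d * 1000 = (307.2 - 12.659)/713.0 * 1000 = 413.1010 deg C/km
Step 2: q = k * grad / 1000 = 2.558 * 413.1010 / 1000 = 1.0567 W/m^2
q = 1.0567 W/m^2


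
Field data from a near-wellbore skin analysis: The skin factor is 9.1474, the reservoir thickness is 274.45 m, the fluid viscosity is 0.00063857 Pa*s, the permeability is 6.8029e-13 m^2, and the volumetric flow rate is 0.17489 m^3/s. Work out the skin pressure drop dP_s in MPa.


dP_s = S * q * mu / (2*pi*k*hr) / 1000
dP_s = 9.1474 * 0.17489 * 0.00063857 / (2*pi*6.8029e-13*274.45) / 1000
dP_s = 870.8312 kPa
Convert: 870.8312 kPa * 0.001 = 0.87083 MPa
dP_s = 0.87083 MPa


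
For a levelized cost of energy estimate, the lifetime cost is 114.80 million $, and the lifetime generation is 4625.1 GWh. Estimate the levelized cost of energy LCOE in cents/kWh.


LCOE = C_tot / E_tot * 100
LCOE = 114.80 / 4625.1 * 100
LCOE = 2.4821 cents/kWh


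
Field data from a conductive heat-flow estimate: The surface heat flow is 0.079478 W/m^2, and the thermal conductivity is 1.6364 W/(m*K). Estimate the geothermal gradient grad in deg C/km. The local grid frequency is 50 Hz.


grad = q * 1000 / k
grad = 0.079478 * 1000 / 1.6364
grad = 48.569 deg C/km


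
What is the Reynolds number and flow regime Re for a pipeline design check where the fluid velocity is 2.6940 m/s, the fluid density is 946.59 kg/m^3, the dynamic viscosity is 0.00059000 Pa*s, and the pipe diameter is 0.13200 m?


Step 1: Re = rho*vel*D/mu = 946.59*2.694*0.132/0.00059 = 5.7053e+05
Step 2: Re = 5.7053e+05 > 4000, so flow is turbulent.
Re = 5.7053e+05 (turbulent)


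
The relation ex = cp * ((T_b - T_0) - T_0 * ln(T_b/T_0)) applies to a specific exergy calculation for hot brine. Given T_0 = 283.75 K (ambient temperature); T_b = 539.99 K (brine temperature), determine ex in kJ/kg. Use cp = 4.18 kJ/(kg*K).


ex = cp * ((T_b - T_0) - T_0 * ln(T_b/T_0))
ex = 4.18 * ((539.99 - 283.75) - 283.75 * ln(539.99/283.75))
ex = 307.89 kJ/kg


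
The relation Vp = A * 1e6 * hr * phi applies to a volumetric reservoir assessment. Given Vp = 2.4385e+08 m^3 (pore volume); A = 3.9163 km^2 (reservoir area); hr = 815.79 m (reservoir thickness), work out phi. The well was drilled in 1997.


phi = Vp / (A * 1e6 * hr)
phi = 2.4385e+08 / (3.9163 * 1e6 * 815.79)
phi = 0.076325


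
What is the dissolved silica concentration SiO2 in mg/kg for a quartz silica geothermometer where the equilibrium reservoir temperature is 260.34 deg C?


SiO2 = 10^(5.19 - 1309/(T_eq + 273.15))
SiO2 = 10^(5.19 - 1309/(260.34 + 273.15))
SiO2 = 544.94 mg/kg


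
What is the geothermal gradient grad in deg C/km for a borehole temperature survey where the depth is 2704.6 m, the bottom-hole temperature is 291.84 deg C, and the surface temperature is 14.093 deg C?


grad = (T_d - T_surf) / d * 1000
grad = (291.84 - 14.093) / 2704.6 * 1000
grad = 102.69 deg C/km


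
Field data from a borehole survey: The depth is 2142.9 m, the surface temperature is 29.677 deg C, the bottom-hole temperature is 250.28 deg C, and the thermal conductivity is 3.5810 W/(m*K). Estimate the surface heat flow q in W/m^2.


Step 1: grad = (T_d - T_surf)/d * 1000 = (250.28 - 29.677)/2142.9 * 1000 = 102.9460 deg C/km
Step 2: q = k * grad / 1000 = 3.581 * 102.9460 / 1000 = 0.36865 W/m^2
q = 0.36865 W/m^2


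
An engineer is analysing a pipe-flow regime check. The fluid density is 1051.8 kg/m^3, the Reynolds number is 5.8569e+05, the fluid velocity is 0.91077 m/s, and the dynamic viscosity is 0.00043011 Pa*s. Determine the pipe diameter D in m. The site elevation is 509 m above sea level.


D = Re * mu / (rho * vel)
D = 5.8569e+05 * 0.00043011 / (1051.8 * 0.91077)
D = 0.26297 m


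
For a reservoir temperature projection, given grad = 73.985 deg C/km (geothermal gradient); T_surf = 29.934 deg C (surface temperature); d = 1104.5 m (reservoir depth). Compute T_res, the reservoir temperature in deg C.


T_res = T_surf + grad * d / 1000
T_res = 29.934 + 73.985 * 1104.5 / 1000
T_res = 111.65 deg C


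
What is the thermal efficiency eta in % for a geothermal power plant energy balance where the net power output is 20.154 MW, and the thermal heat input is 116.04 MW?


eta = W_net / Q_in * 100
eta = 20.154 / 116.04 * 100
eta = 17.368 %


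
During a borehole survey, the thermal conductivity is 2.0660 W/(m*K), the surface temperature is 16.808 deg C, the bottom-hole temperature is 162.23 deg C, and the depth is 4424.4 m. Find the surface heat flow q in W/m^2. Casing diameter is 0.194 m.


Step 1: grad = (T_d - T_surf)/d * 1000 = (162.23 - 16.808)/4424.4 * 1000 = 32.86819 deg C/km
Step 2: q = k * grad / 1000 = 2.066 * 32.86819 / 1000 = 0.067906 W/m^2
q = 0.067906 W/m^2


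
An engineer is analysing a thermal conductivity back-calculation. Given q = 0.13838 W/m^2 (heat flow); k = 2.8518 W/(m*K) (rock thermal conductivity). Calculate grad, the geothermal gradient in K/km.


grad = q / k * 1000
grad = 0.13838 / 2.8518 * 1000
grad = 48.52374 deg C/km
Convert: 48.52374 deg C/km * 1.0 = 48.524 K/km
grad = 48.524 K/km


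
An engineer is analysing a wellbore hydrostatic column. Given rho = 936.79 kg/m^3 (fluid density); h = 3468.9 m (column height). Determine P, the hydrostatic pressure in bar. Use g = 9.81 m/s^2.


P = rho * g * h / 1e6
P = 936.79 * 9.81 * 3468.9 / 1e6
P = 31.87888 MPa
Convert: 31.87888 MPa * 10.0 = 318.79 bar
P = 318.79 bar


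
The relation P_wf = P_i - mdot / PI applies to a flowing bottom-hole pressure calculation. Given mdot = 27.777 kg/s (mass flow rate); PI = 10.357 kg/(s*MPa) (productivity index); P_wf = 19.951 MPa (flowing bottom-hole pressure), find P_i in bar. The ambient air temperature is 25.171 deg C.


P_i = P_wf + mdot / PI
P_i = 19.951 + 27.777 / 10.357
P_i = 22.63295 MPa
Convert: 22.63295 MPa * 10.0 = 226.33 bar
P_i = 226.33 bar


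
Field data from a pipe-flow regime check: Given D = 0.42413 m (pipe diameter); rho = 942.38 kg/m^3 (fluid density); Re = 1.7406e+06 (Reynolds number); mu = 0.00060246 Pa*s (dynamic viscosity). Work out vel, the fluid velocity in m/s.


vel = Re * mu / (rho * D)
vel = 1.7406e+06 * 0.00060246 / (942.38 * 0.42413)
vel = 2.6236 m/s


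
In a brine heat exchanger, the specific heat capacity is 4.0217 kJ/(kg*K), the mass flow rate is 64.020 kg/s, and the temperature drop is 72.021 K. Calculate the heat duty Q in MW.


Q = mdot * cp * dT / 1000
Q = 64.020 * 4.0217 * 72.021 / 1000
Q = 18.543 MW


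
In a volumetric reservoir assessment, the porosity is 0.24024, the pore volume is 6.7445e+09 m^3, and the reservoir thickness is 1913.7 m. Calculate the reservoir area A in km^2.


A = Vp / (1e6 * hr * phi)
A = 6.7445e+09 / (1e6 * 1913.7 * 0.24024)
A = 14.670 km^2


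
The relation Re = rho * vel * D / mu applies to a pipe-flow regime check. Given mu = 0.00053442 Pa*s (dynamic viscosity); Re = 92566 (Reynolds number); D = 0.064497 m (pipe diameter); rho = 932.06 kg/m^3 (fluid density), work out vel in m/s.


vel = Re * mu / (rho * D)
vel = 92566 * 0.00053442 / (932.06 * 0.064497)
vel = 0.82291 m/s


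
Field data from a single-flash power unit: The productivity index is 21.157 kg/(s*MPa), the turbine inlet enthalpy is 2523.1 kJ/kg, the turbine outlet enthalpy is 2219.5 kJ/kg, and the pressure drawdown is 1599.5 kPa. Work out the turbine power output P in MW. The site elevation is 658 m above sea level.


Step 1: mdot = PI * dP / 1000 = 21.157 * 1599.5 / 1000 = 33.84062 kg/s
Step 2: P = mdot*(h_in - h_out)/1000 = 33.84062*(2523.1 - 2219.5)/1000 = 10.274 MW
P = 10.274 MW


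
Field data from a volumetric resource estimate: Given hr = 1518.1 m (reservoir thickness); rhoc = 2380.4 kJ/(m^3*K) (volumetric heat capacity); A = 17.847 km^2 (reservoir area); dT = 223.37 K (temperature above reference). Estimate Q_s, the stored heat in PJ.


Step 1: Vr = A*1e6*hr = 17.847*1e6*1518.1 = 2.709353e+10 m^3
Step 2: Q_s = Vr*rhoc*dT/1e12 = 2.709353e+10*2380.4*223.37/1e12 = 14406 PJ
Q_s = 14406 PJ


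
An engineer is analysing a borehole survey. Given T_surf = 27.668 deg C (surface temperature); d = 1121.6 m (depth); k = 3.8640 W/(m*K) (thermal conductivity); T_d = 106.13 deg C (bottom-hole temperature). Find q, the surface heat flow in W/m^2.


Step 1: grad = (T_d - T_surf)/d * 1000 = (106.13 - 27.668)/1121.6 * 1000 = 69.95542 deg C/km
Step 2: q = k * grad / 1000 = 3.864 * 69.95542 / 1000 = 0.27031 W/m^2
q = 0.27031 W/m^2


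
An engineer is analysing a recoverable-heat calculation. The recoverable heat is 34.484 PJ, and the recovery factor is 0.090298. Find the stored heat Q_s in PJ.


Q_s = Q_rec / RF
Q_s = 34.484 / 0.090298
Q_s = 381.89 PJ


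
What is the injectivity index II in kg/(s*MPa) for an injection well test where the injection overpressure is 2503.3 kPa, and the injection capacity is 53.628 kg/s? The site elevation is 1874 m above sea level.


II = mdot * 1000 / dP
II = 53.628 * 1000 / 2503.3
II = 21.423 kg/(s*MPa)


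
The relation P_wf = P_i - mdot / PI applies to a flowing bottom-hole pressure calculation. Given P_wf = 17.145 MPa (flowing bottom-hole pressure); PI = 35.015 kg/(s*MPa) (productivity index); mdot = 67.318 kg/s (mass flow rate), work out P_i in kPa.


P_i = P_wf + mdot / PI
P_i = 17.145 + 67.318 / 35.015
P_i = 19.06755 MPa
Convert: 19.06755 MPa * 1000.0 = 19068 kPa
P_i = 19068 kPa


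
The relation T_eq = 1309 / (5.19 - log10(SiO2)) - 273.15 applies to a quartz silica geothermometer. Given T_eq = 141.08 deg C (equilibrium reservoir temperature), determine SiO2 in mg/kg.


SiO2 = 10^(5.19 - 1309/(T_eq + 273.15))
SiO2 = 10^(5.19 - 1309/(141.08 + 273.15))
SiO2 = 107.13 mg/kg


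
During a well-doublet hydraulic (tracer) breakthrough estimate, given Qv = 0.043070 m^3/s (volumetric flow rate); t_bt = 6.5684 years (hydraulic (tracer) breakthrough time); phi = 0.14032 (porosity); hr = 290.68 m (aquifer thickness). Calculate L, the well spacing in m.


L = sqrt(t_bt*365.25*86400*3*Qv / (pi*hr*phi))
L = sqrt(6.5684*365.25*86400*3*0.043070 / (pi*290.68*0.14032))
L = 457.18 m


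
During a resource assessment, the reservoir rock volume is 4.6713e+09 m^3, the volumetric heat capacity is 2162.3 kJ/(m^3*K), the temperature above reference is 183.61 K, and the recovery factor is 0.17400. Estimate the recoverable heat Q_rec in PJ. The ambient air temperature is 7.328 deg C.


Step 1: Q_s = Vr*rhoc*dT/1e12 = 4.6713e+09*2162.3*183.61/1e12 = 1854.599 PJ
Step 2: Q_rec = Q_s * RF = 1854.599 * 0.174 = 322.70 PJ
Q_rec = 322.70 PJ


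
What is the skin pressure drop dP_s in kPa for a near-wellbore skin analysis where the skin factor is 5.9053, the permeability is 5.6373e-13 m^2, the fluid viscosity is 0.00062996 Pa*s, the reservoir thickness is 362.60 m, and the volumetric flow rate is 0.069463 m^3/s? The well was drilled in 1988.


dP_s = S * q * mu / (2*pi*k*hr) / 1000
dP_s = 5.9053 * 0.069463 * 0.00062996 / (2*pi*5.6373e-13*362.60) / 1000
dP_s = 201.20 kPa


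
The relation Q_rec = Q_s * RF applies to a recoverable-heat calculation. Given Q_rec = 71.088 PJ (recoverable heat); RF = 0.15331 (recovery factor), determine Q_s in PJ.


Q_s = Q_rec / RF
Q_s = 71.088 / 0.15331
Q_s = 463.69 PJ


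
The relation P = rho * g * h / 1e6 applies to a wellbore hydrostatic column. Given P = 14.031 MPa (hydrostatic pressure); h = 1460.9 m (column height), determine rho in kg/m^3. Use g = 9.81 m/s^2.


rho = P * 1e6 / (g * h)
rho = 14.031 * 1e6 / (9.81 * 1460.9)
rho = 979.04 kg/m^3


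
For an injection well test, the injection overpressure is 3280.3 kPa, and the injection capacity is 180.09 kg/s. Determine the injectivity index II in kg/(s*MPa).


II = mdot * 1000 / dP
II = 180.09 * 1000 / 3280.3
II = 54.900 kg/(s*MPa)


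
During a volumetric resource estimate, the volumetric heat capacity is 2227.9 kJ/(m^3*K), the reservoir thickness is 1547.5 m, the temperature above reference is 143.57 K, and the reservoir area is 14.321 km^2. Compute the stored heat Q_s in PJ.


Step 1: Vr = A*1e6*hr = 14.321*1e6*1547.5 = 2.216175e+10 m^3
Step 2: Q_s = Vr*rhoc*dT/1e12 = 2.216175e+10*2227.9*143.57/1e12 = 7088.6 PJ
Q_s = 7088.6 PJ


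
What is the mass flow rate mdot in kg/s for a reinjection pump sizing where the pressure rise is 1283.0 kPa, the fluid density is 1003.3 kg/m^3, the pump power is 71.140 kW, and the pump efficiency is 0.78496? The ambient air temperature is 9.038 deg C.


mdot = P_pump * rho * eta / dP
mdot = 71.140 * 1003.3 * 0.78496 / 1283.0
mdot = 43.668 kg/s


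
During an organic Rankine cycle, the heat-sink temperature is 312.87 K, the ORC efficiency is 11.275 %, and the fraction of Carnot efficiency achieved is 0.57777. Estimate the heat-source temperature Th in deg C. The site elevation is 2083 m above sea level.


Th = Tc / (1 - (eta_orc/100)/f)
Th = 312.87 / (1 - (11.275/100)/0.57777)
Th = 388.7293 K
Convert to deg C: 388.7293 - 273.15 = 115.58 deg C
Th = 115.58 deg C


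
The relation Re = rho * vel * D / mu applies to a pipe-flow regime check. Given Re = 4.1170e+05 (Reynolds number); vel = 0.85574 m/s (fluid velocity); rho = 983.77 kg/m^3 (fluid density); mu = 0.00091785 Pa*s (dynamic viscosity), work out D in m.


D = Re * mu / (rho * vel)
D = 4.1170e+05 * 0.00091785 / (983.77 * 0.85574)
D = 0.44887 m


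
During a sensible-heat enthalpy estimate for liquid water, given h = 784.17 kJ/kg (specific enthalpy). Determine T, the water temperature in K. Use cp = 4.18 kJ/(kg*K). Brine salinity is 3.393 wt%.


T = h / cp
T = 784.17 / 4.18
T = 187.6005 deg C
Convert to K: 187.6005 + 273.15 = 460.75 K
T = 460.75 K


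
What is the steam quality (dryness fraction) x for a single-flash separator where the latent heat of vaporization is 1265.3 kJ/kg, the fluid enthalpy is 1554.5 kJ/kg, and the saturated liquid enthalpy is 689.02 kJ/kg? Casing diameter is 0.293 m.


x = (h - hf) / hfg
x = (1554.5 - 689.02) / 1265.3
x = 0.68401


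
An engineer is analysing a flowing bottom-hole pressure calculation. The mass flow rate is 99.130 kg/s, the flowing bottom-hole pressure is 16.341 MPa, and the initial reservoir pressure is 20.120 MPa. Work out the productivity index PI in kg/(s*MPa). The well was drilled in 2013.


PI = mdot / (P_i - P_wf)
PI = 99.130 / (20.120 - 16.341)
PI = 26.232 kg/(s*MPa)


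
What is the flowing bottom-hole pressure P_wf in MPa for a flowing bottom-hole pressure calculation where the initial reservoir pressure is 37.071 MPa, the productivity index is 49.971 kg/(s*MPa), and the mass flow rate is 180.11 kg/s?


P_wf = P_i - mdot / PI
P_wf = 37.071 - 180.11 / 49.971
P_wf = 33.467 MPa


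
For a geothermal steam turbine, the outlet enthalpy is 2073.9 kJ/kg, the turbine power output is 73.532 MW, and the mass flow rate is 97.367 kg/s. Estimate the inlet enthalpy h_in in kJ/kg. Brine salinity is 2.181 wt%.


h_in = h_out + P * 1000 / mdot
h_in = 2073.9 + 73.532 * 1000 / 97.367
h_in = 2829.1 kJ/kg


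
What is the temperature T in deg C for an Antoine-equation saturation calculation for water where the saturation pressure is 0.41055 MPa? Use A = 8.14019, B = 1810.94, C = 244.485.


T = B / (A - log10(P_sat * 760 / 0.101325)) - C
T = 1810.94 / (8.14019 - log10(0.41055 * 760 / 0.101325)) - 244.485
T = 144.82 deg C


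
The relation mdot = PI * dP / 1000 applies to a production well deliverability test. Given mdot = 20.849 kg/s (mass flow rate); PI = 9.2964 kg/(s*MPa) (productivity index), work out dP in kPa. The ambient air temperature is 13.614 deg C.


dP = mdot * 1000 / PI
dP = 20.849 * 1000 / 9.2964
dP = 2242.7 kPa


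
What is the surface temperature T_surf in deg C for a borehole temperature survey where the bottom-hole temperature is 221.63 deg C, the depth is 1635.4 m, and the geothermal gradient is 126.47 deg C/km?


T_surf = T_d - grad * d / 1000
T_surf = 221.63 - 126.47 * 1635.4 / 1000
T_surf = 14.801 deg C


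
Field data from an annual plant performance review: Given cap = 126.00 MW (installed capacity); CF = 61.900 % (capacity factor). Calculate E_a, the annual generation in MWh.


E_a = CF / 100 * cap * 8760
E_a = 61.900 / 100 * 126.00 * 8760
E_a = 6.8323e+05 MWh


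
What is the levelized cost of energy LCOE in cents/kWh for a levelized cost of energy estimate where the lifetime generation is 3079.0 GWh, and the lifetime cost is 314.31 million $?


LCOE = C_tot / E_tot * 100
LCOE = 314.31 / 3079.0 * 100
LCOE = 10.208 cents/kWh


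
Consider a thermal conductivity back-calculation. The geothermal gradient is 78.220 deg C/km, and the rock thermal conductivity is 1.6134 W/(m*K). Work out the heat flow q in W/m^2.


q = k * grad / 1000
q = 1.6134 * 78.220 / 1000
q = 0.12620 W/m^2


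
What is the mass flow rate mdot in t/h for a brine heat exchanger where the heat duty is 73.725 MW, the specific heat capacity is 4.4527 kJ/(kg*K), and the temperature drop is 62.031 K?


mdot = Q * 1000 / (cp * dT)
mdot = 73.725 * 1000 / (4.4527 * 62.031)
mdot = 266.9209 kg/s
Convert: 266.9209 kg/s * 3.6 = 960.92 t/h
mdot = 960.92 t/h


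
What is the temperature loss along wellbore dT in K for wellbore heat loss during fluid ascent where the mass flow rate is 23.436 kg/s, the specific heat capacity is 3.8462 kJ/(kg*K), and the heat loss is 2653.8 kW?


dT = Q_loss / (mdot * cp)
dT = 2653.8 / (23.436 * 3.8462)
dT = 29.441 K


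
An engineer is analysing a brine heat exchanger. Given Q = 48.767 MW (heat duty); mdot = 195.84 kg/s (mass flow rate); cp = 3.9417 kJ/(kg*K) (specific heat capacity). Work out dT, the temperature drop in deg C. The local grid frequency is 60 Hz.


dT = Q * 1000 / (mdot * cp)
dT = 48.767 * 1000 / (195.84 * 3.9417)
dT = 63.17439 K
Convert (temperature difference, 1 K = 1 deg C): 63.17439 K = 63.17439 deg C
dT = 63.174 deg C


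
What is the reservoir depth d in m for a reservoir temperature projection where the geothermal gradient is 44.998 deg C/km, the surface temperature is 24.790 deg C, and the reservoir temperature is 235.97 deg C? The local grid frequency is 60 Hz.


d = (T_res - T_surf) / grad * 1000
d = (235.97 - 24.790) / 44.998 * 1000
d = 4693.1 m


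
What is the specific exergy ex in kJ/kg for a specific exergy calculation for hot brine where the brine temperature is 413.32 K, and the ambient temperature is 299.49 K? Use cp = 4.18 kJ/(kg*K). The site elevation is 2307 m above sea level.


ex = cp * ((T_b - T_0) - T_0 * ln(T_b/T_0))
ex = 4.18 * ((413.32 - 299.49) - 299.49 * ln(413.32/299.49))
ex = 72.531 kJ/kg


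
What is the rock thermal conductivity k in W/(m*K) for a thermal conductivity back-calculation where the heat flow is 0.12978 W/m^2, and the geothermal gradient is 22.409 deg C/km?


k = q / (grad / 1000)
k = 0.12978 / (22.409 / 1000)
k = 5.7914 W/(m*K)


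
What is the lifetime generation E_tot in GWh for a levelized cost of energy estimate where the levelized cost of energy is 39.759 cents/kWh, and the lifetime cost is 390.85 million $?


E_tot = C_tot / LCOE * 100
E_tot = 390.85 / 39.759 * 100
E_tot = 983.05 GWh


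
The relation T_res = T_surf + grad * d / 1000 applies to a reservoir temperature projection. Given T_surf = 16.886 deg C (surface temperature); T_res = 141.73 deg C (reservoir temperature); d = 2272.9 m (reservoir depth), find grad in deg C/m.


grad = (T_res - T_surf) / d * 1000
grad = (141.73 - 16.886) / 2272.9 * 1000
grad = 54.92719 deg C/km
Convert: 54.92719 deg C/km * 0.001 = 0.054927 deg C/m
grad = 0.054927 deg C/m


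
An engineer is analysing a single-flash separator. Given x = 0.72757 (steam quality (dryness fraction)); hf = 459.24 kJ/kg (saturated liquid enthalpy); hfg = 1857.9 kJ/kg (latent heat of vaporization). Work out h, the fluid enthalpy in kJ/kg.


h = hf + x * hfg
h = 459.24 + 0.72757 * 1857.9
h = 1811.0 kJ/kg


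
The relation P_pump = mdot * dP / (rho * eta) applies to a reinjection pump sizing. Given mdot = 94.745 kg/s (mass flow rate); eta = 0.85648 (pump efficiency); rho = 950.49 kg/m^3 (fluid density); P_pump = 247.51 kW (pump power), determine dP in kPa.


dP = P_pump * rho * eta / mdot
dP = 247.51 * 950.49 * 0.85648 / 94.745
dP = 2126.7 kPa


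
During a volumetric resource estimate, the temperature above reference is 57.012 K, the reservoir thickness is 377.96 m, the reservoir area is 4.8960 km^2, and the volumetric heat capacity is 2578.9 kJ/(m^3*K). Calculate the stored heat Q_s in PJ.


Step 1: Vr = A*1e6*hr = 4.896*1e6*377.96 = 1.850492e+09 m^3
Step 2: Q_s = Vr*rhoc*dT/1e12 = 1.850492e+09*2578.9*57.012/1e12 = 272.07 PJ
Q_s = 272.07 PJ


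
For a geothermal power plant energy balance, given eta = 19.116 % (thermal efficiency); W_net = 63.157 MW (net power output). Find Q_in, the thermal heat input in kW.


Q_in = W_net / (eta / 100)
Q_in = 63.157 / (19.116 / 100)
Q_in = 330.3882 MW
Convert: 330.3882 MW * 1000.0 = 3.3039e+05 kW
Q_in = 3.3039e+05 kW


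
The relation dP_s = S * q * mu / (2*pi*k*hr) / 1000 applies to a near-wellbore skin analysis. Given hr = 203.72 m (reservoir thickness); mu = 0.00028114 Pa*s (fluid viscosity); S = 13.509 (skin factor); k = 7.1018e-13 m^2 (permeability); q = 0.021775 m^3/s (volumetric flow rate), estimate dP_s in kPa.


dP_s = S * q * mu / (2*pi*k*hr) / 1000
dP_s = 13.509 * 0.021775 * 0.00028114 / (2*pi*7.1018e-13*203.72) / 1000
dP_s = 90.975 kPa


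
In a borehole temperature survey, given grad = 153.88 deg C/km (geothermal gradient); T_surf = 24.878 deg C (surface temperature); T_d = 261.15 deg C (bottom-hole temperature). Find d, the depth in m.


d = (T_d - T_surf) / grad * 1000
d = (261.15 - 24.878) / 153.88 * 1000
d = 1535.4 m


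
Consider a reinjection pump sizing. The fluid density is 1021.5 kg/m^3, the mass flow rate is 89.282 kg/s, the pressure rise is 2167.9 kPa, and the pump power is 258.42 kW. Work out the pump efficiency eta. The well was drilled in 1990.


eta = mdot * dP / (rho * P_pump)
eta = 89.282 * 2167.9 / (1021.5 * 258.42)
eta = 0.73323


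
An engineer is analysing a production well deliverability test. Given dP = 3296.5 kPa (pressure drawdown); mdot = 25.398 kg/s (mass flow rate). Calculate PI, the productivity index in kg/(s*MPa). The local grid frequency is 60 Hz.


PI = mdot * 1000 / dP
PI = 25.398 * 1000 / 3296.5
PI = 7.7045 kg/(s*MPa)


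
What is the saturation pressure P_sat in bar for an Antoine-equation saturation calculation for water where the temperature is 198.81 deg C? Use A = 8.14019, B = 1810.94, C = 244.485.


P_sat = 10^(A - B/(C + T)) / 760 * 0.101325
P_sat = 10^(8.14019 - 1810.94/(244.485 + 198.81)) / 760 * 0.101325
P_sat = 1.513257 MPa
Convert: 1.513257 MPa * 10.0 = 15.133 bar
P_sat = 15.133 bar


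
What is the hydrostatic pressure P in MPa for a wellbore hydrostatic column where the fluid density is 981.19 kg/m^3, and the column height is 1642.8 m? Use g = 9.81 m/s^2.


P = rho * g * h / 1e6
P = 981.19 * 9.81 * 1642.8 / 1e6
P = 15.813 MPa


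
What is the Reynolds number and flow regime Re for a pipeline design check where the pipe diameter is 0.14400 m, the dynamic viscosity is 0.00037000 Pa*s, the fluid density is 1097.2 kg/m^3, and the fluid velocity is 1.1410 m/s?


Step 1: Re = rho*vel*D/mu = 1097.2*1.141*0.144/0.00037 = 4.8723e+05
Step 2: Re = 4.8723e+05 > 4000, so flow is turbulent.
Re = 4.8723e+05 (turbulent)


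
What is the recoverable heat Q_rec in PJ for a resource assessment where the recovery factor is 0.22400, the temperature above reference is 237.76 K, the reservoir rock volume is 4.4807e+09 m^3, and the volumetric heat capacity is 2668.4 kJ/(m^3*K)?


Step 1: Q_s = Vr*rhoc*dT/1e12 = 4.4807e+09*2668.4*237.76/1e12 = 2842.730 PJ
Step 2: Q_rec = Q_s * RF = 2842.730 * 0.224 = 636.77 PJ
Q_rec = 636.77 PJ


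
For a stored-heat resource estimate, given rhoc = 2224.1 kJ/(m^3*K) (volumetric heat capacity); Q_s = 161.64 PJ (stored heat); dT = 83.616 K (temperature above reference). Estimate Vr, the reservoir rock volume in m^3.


Vr = Q_s * 1e12 / (rhoc * dT)
Vr = 161.64 * 1e12 / (2224.1 * 83.616)
Vr = 8.6917e+08 m^3


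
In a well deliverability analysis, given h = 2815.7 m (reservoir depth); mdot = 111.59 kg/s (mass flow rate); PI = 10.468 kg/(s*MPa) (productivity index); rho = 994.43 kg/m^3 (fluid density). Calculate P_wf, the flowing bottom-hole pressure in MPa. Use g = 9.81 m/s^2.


Step 1: P_i = rho*g*h/1e6 = 994.43*9.81*2815.7/1e6 = 27.46816 MPa
Step 2: P_wf = P_i - mdot/PI = 27.46816 - 111.59/10.468 = 16.808 MPa
P_wf = 16.808 MPa


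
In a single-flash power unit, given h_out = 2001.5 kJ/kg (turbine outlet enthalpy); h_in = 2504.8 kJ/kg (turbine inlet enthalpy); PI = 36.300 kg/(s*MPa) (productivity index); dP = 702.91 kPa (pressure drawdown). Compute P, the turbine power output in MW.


Step 1: mdot = PI * dP / 1000 = 36.3 * 702.91 / 1000 = 25.51563 kg/s
Step 2: P = mdot*(h_in - h_out)/1000 = 25.51563*(2504.8 - 2001.5)/1000 = 12.842 MW
P = 12.842 MW


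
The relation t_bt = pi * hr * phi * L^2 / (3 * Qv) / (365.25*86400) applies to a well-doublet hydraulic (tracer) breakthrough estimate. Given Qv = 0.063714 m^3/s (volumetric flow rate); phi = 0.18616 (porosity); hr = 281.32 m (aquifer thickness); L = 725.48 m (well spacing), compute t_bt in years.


t_bt = pi * hr * phi * L^2 / (3 * Qv) / (365.25*86400)
t_bt = pi * 281.32 * 0.18616 * 725.48^2 / (3 * 0.063714) / (365.25*86400)
t_bt = 14.356 years


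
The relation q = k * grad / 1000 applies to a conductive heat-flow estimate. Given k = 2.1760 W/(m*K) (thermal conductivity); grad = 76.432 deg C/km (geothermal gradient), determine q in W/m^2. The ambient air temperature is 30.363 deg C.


q = k * grad / 1000
q = 2.1760 * 76.432 / 1000
q = 0.16632 W/m^2


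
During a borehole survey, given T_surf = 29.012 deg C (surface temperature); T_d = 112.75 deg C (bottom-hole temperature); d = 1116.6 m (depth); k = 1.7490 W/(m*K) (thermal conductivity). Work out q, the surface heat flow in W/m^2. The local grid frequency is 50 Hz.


Step 1: grad = (T_d - T_surf)/d * 1000 = (112.75 - 29.012)/1116.6 * 1000 = 74.99373 deg C/km
Step 2: q = k * grad / 1000 = 1.749 * 74.99373 / 1000 = 0.13116 W/m^2
q = 0.13116 W/m^2


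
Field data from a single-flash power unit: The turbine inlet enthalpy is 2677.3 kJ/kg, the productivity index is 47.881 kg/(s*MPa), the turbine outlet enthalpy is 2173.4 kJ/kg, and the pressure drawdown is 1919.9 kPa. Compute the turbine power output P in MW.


Step 1: mdot = PI * dP / 1000 = 47.881 * 1919.9 / 1000 = 91.92673 kg/s
Step 2: P = mdot*(h_in - h_out)/1000 = 91.92673*(2677.3 - 2173.4)/1000 = 46.322 MW
P = 46.322 MW


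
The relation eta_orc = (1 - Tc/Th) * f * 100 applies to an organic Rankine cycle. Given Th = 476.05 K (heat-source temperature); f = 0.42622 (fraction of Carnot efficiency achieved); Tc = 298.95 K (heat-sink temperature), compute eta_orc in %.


eta_orc = (1 - Tc/Th) * f * 100
eta_orc = (1 - 298.95/476.05) * 0.42622 * 100
eta_orc = 15.856 %


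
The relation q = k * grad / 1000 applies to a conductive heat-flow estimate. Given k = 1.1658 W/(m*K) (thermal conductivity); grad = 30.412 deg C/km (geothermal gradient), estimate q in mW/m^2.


q = k * grad / 1000
q = 1.1658 * 30.412 / 1000
q = 0.03545431 W/m^2
Convert: 0.03545431 W/m^2 * 1000.0 = 35.454 mW/m^2
q = 35.454 mW/m^2


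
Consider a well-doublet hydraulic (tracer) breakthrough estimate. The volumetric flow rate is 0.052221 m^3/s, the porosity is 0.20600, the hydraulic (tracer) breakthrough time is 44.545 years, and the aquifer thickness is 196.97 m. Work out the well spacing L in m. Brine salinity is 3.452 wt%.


L = sqrt(t_bt*365.25*86400*3*Qv / (pi*hr*phi))
L = sqrt(44.545*365.25*86400*3*0.052221 / (pi*196.97*0.20600))
L = 1314.4 m


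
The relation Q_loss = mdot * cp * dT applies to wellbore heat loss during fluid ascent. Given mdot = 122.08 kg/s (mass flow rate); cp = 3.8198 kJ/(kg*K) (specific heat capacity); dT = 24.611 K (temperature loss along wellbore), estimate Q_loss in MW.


Q_loss = mdot * cp * dT
Q_loss = 122.08 * 3.8198 * 24.611
Q_loss = 11476.63 kW
Convert: 11476.63 kW * 0.001 = 11.477 MW
Q_loss = 11.477 MW


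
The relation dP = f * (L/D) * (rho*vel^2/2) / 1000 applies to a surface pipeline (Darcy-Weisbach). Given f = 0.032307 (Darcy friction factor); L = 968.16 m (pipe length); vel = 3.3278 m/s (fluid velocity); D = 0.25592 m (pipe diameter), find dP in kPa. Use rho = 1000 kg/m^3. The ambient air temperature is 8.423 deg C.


dP = f * (L/D) * (rho*vel^2/2) / 1000
dP = 0.032307 * (968.16/0.25592) * (1000*3.3278^2/2) / 1000
dP = 676.74 kPa


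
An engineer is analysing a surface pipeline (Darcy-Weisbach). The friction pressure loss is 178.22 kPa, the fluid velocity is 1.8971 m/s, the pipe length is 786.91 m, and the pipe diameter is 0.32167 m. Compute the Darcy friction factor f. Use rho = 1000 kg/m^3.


f = dP*1000 / ((L/D)*(rho*vel^2/2))
f = 178.22*1000 / ((786.91/0.32167)*(1000*1.8971^2/2))
f = 0.040485


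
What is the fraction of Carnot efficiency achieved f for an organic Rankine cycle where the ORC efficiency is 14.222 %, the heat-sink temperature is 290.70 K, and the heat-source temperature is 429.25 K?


f = (eta_orc/100) / (1 - Tc/Th)
f = (14.222/100) / (1 - 290.70/429.25)
f = 0.44062


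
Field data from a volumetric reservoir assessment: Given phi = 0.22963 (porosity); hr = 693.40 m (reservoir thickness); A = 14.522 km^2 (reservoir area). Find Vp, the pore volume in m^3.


Vp = A * 1e6 * hr * phi
Vp = 14.522 * 1e6 * 693.40 * 0.22963
Vp = 2.3123e+09 m^3


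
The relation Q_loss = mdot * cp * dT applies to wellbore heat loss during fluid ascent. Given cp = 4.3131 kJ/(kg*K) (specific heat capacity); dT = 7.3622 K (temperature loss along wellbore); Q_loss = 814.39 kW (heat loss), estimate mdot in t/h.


mdot = Q_loss / (cp * dT)
mdot = 814.39 / (4.3131 * 7.3622)
mdot = 25.64692 kg/s
Convert: 25.64692 kg/s * 3.6 = 92.329 t/h
mdot = 92.329 t/h


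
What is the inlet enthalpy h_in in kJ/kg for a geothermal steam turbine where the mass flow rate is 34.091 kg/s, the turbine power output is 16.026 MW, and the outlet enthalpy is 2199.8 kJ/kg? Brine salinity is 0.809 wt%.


h_in = h_out + P * 1000 / mdot
h_in = 2199.8 + 16.026 * 1000 / 34.091
h_in = 2669.9 kJ/kg


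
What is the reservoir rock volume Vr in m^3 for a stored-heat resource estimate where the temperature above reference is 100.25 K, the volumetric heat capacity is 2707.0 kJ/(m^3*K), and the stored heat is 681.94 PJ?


Vr = Q_s * 1e12 / (rhoc * dT)
Vr = 681.94 * 1e12 / (2707.0 * 100.25)
Vr = 2.5129e+09 m^3


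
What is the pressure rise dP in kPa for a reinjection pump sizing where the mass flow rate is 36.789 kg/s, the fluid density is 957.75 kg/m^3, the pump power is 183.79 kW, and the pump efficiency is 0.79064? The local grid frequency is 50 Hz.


dP = P_pump * rho * eta / mdot
dP = 183.79 * 957.75 * 0.79064 / 36.789
dP = 3783.0 kPa


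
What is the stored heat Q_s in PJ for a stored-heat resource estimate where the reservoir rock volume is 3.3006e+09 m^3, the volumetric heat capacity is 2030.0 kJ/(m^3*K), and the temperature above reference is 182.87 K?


Q_s = Vr * rhoc * dT / 1e12
Q_s = 3.3006e+09 * 2030.0 * 182.87 / 1e12
Q_s = 1225.3 PJ


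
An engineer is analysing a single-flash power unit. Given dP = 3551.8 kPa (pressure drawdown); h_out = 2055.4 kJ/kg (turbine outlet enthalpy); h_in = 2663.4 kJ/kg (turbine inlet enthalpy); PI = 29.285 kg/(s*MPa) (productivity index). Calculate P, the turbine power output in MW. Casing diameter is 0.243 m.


Step 1: mdot = PI * dP / 1000 = 29.285 * 3551.8 / 1000 = 104.0145 kg/s
Step 2: P = mdot*(h_in - h_out)/1000 = 104.0145*(2663.4 - 2055.4)/1000 = 63.241 MW
P = 63.241 MW


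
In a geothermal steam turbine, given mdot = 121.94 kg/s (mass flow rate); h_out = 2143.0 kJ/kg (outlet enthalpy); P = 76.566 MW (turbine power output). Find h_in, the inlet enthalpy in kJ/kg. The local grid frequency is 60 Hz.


h_in = h_out + P * 1000 / mdot
h_in = 2143.0 + 76.566 * 1000 / 121.94
h_in = 2770.9 kJ/kg


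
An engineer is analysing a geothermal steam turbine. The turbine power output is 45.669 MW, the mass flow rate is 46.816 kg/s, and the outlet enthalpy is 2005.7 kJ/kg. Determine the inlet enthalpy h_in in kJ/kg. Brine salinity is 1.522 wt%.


h_in = h_out + P * 1000 / mdot
h_in = 2005.7 + 45.669 * 1000 / 46.816
h_in = 2981.2 kJ/kg


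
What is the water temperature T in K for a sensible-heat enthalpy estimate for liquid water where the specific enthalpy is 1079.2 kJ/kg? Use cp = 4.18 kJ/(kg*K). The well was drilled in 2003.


T = h / cp
T = 1079.2 / 4.18
T = 258.1818 deg C
Convert to K: 258.1818 + 273.15 = 531.33 K
T = 531.33 K


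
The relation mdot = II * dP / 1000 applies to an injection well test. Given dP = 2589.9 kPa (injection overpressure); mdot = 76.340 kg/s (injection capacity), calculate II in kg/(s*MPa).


II = mdot * 1000 / dP
II = 76.340 * 1000 / 2589.9
II = 29.476 kg/(s*MPa)


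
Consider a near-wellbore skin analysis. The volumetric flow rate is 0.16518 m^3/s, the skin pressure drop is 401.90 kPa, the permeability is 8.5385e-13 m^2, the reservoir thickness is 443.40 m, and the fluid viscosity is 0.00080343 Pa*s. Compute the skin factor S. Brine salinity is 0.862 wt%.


S = dP_s * 1000 * 2*pi*k*hr / (q*mu)
S = 401.90 * 1000 * 2*pi*8.5385e-13*443.40 / (0.16518*0.00080343)
S = 7.2039


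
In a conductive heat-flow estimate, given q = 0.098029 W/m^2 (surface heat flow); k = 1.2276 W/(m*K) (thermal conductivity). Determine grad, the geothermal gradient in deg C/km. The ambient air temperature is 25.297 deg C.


grad = q * 1000 / k
grad = 0.098029 * 1000 / 1.2276
grad = 79.854 deg C/km
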